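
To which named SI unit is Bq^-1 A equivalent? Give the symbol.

Bq = 1/s = s⁻¹ (activity is decays per second).
So Bq⁻¹ = s.
Combining: Bq⁻¹·A = s · A = s·A.
s·A is the base-SI form of the coulomb.

C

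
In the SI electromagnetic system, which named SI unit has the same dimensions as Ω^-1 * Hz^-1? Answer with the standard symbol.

F

Ω = kg·m²·s⁻³·A⁻².
So Ω⁻¹ = kg⁻¹·m⁻²·s³·A².
Hz = s⁻¹.
So Hz⁻¹ = s.
Combining: Ω⁻¹·Hz⁻¹ = (kg⁻¹·m⁻²·s³·A²) · s = kg⁻¹·m⁻²·s⁴·A².
kg⁻¹·m⁻²·s⁴·A² is the base-SI form of the farad.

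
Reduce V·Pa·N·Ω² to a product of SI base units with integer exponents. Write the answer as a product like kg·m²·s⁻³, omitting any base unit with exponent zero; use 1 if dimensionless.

kg⁵·m⁶·s⁻¹³·A⁻⁵

V = W/A (potential = power per current),
    = kg·m²·s⁻³·A⁻¹.
Pa = N/m² (pressure = force per area),
    = kg·m⁻¹·s⁻².
N = kg·m/s² = kg·m·s⁻² (force = mass × acceleration).
Ω = V/A (resistance = voltage per current),
    = kg·m²·s⁻³·A⁻².
So Ω² = kg²·m⁴·s⁻⁶·A⁻⁴.
Combining: V·Pa·N·Ω² = (kg·m²·s⁻³·A⁻¹) · (kg·m⁻¹·s⁻²) · (kg·m·s⁻²) · (kg²·m⁴·s⁻⁶·A⁻⁴) = kg⁵·m⁶·s⁻¹³·A⁻⁵.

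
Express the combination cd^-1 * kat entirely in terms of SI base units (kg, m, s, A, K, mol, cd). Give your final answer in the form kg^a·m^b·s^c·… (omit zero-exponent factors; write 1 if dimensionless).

kat = mol/s = s⁻¹·mol (catalytic activity).
Combining: cd⁻¹·kat = cd⁻¹ · (s⁻¹·mol) = s⁻¹·mol·cd⁻¹.

s⁻¹·mol·cd⁻¹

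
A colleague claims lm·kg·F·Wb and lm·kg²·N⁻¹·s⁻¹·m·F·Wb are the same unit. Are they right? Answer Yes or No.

Left side:
  lm = cd·sr = cd (luminous flux; sr is dimensionless).
  F = C/V (capacitance = charge per voltage),
      = A·s/(kg·m²·s⁻³·A⁻¹) (substituting C and V),
      = kg⁻¹·m⁻²·s⁴·A².
  Wb = V·s (flux: a volt is a weber per second),
      = kg·m²·s⁻²·A⁻¹.
  Combining: lm·kg·F·Wb = cd · kg · (kg⁻¹·m⁻²·s⁴·A²) · (kg·m²·s⁻²·A⁻¹) = kg·s²·A·cd.
Right side:
  lm = cd.
  N = kg·m·s⁻².
  So N⁻¹ = kg⁻¹·m⁻¹·s².
  F = kg⁻¹·m⁻²·s⁴·A².
  Wb = kg·m²·s⁻²·A⁻¹.
  Combining: lm·kg²·N⁻¹·s⁻¹·m·F·Wb = cd · kg² · (kg⁻¹·m⁻¹·s²) · s⁻¹ · m · (kg⁻¹·m⁻²·s⁴·A²) · (kg·m²·s⁻²·A⁻¹) = kg·s³·A·cd.
Left is kg·s²·A·cd; right is kg·s³·A·cd — different.

No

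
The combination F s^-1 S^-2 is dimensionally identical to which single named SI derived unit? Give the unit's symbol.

F = C/V (capacitance = charge per voltage),
    = A·s/(kg·m²·s⁻³·A⁻¹) (substituting C and V),
    = kg⁻¹·m⁻²·s⁴·A².
S = 1/Ω (conductance is reciprocal resistance),
    = kg⁻¹·m⁻²·s³·A².
So S⁻² = kg²·m⁴·s⁻⁶·A⁻⁴.
Combining: F·s⁻¹·S⁻² = (kg⁻¹·m⁻²·s⁴·A²) · s⁻¹ · (kg²·m⁴·s⁻⁶·A⁻⁴) = kg·m²·s⁻³·A⁻².
kg·m²·s⁻³·A⁻² is the base-SI form of the ohm.

Ω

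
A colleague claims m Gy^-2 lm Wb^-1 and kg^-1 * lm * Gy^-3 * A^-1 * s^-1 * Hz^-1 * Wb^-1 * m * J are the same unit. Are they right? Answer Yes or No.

No

Left side:
  Gy = J/kg (absorbed dose = energy per mass),
      = m²·s⁻².
  So Gy⁻² = m⁻⁴·s⁴.
  lm = cd·sr = cd (luminous flux; sr is dimensionless).
  Wb = V·s (flux: a volt is a weber per second),
      = kg·m²·s⁻²·A⁻¹.
  So Wb⁻¹ = kg⁻¹·m⁻²·s²·A.
  Combining: m·Gy⁻²·lm·Wb⁻¹ = m · (m⁻⁴·s⁴) · cd · (kg⁻¹·m⁻²·s²·A) = kg⁻¹·m⁻⁵·s⁶·A·cd.
Right side:
  lm = cd.
  Gy = m²·s⁻².
  So Gy⁻³ = m⁻⁶·s⁶.
  Hz = s⁻¹.
  So Hz⁻¹ = s.
  Wb = kg·m²·s⁻²·A⁻¹.
  So Wb⁻¹ = kg⁻¹·m⁻²·s²·A.
  J = kg·m²·s⁻².
  Combining: kg⁻¹·lm·Gy⁻³·A⁻¹·s⁻¹·Hz⁻¹·Wb⁻¹·m·J = kg⁻¹ · cd · (m⁻⁶·s⁶) · A⁻¹ · s⁻¹ · s · (kg⁻¹·m⁻²·s²·A) · m · (kg·m²·s⁻²) = kg⁻¹·m⁻⁵·s⁶·cd.
Left is kg⁻¹·m⁻⁵·s⁶·A·cd; right is kg⁻¹·m⁻⁵·s⁶·cd — different.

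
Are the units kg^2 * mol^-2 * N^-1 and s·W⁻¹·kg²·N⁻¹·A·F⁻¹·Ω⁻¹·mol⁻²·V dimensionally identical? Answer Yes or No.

Left side:
  N = kg·m/s² = kg·m·s⁻² (force = mass × acceleration).
  So N⁻¹ = kg⁻¹·m⁻¹·s².
  Combining: kg²·mol⁻²·N⁻¹ = kg² · mol⁻² · (kg⁻¹·m⁻¹·s²) = kg·m⁻¹·s²·mol⁻².
Right side:
  W = kg·m²·s⁻³.
  So W⁻¹ = kg⁻¹·m⁻²·s³.
  N = kg·m·s⁻².
  So N⁻¹ = kg⁻¹·m⁻¹·s².
  F = kg⁻¹·m⁻²·s⁴·A².
  So F⁻¹ = kg·m²·s⁻⁴·A⁻².
  Ω = kg·m²·s⁻³·A⁻².
  So Ω⁻¹ = kg⁻¹·m⁻²·s³·A².
  V = kg·m²·s⁻³·A⁻¹.
  Combining: s·W⁻¹·kg²·N⁻¹·A·F⁻¹·Ω⁻¹·mol⁻²·V = s · (kg⁻¹·m⁻²·s³) · kg² · (kg⁻¹·m⁻¹·s²) · A · (kg·m²·s⁻⁴·A⁻²) · (kg⁻¹·m⁻²·s³·A²) · mol⁻² · (kg·m²·s⁻³·A⁻¹) = kg·m⁻¹·s²·mol⁻².
Both reduce to kg·m⁻¹·s²·mol⁻².

Yes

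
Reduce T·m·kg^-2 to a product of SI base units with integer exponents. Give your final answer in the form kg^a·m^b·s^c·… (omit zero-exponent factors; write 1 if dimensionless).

T = Wb/m² (flux density = flux per area),
    = kg·s⁻²·A⁻¹.
Combining: T·m·kg⁻² = (kg·s⁻²·A⁻¹) · m · kg⁻² = kg⁻¹·m·s⁻²·A⁻¹.

kg⁻¹·m·s⁻²·A⁻¹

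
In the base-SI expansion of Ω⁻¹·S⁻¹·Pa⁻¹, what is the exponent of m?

Ω = V/A (resistance = voltage per current),
    = kg·m²·s⁻³·A⁻².
So Ω⁻¹ = kg⁻¹·m⁻²·s³·A².
S = 1/Ω (conductance is reciprocal resistance),
    = kg⁻¹·m⁻²·s³·A².
So S⁻¹ = kg·m²·s⁻³·A⁻².
Pa = N/m² (pressure = force per area),
    = kg·m⁻¹·s⁻².
So Pa⁻¹ = kg⁻¹·m·s².
Combining: Ω⁻¹·S⁻¹·Pa⁻¹ = (kg⁻¹·m⁻²·s³·A²) · (kg·m²·s⁻³·A⁻²) · (kg⁻¹·m·s²) = kg⁻¹·m·s².
The exponent of m is 1.

1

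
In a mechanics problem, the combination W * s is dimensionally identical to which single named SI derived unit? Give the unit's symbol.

W = kg·m²·s⁻³.
Combining: W·s = (kg·m²·s⁻³) · s = kg·m²·s⁻².
kg·m²·s⁻² is the base-SI form of the joule.

J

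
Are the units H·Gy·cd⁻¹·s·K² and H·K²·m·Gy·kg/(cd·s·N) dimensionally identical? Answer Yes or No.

Yes

Left side:
  H = kg·m²·s⁻²·A⁻².
  Gy = m²·s⁻².
  Combining: H·Gy·cd⁻¹·s·K² = (kg·m²·s⁻²·A⁻²) · (m²·s⁻²) · cd⁻¹ · s · K² = kg·m⁴·s⁻³·A⁻²·K²·cd⁻¹.
Right side:
  H = Wb/A (inductance = flux per current),
      = kg·m²·s⁻²·A⁻².
  N = kg·m/s² = kg·m·s⁻² (force = mass × acceleration).
  So N⁻¹ = kg⁻¹·m⁻¹·s².
  Gy = J/kg (absorbed dose = energy per mass),
      = m²·s⁻².
  Combining: cd⁻¹·s⁻¹·H·N⁻¹·K²·m·Gy·kg = cd⁻¹ · s⁻¹ · (kg·m²·s⁻²·A⁻²) · (kg⁻¹·m⁻¹·s²) · K² · m · (m²·s⁻²) · kg = kg·m⁴·s⁻³·A⁻²·K²·cd⁻¹.
Both reduce to kg·m⁴·s⁻³·A⁻²·K²·cd⁻¹.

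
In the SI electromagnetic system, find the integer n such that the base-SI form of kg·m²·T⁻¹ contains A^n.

T = kg·s⁻²·A⁻¹.
So T⁻¹ = kg⁻¹·s²·A.
Combining: kg·m²·T⁻¹ = kg · m² · (kg⁻¹·s²·A) = m²·s²·A.
The exponent of A is 1.

1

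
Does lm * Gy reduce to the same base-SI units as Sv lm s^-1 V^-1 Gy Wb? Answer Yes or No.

Left side:
  lm = cd·sr = cd (luminous flux; sr is dimensionless).
  Gy = J/kg (absorbed dose = energy per mass),
      = m²·s⁻².
  Combining: lm·Gy = cd · (m²·s⁻²) = m²·s⁻²·cd.
Right side:
  Sv = J/kg (equivalent dose = energy per mass),
      = m²·s⁻².
  lm = cd·sr = cd (luminous flux; sr is dimensionless).
  V = W/A (potential = power per current),
      = kg·m²·s⁻³·A⁻¹.
  So V⁻¹ = kg⁻¹·m⁻²·s³·A.
  Gy = J/kg (absorbed dose = energy per mass),
      = m²·s⁻².
  Wb = V·s (flux: a volt is a weber per second),
      = kg·m²·s⁻²·A⁻¹.
  Combining: Sv·lm·s⁻¹·V⁻¹·Gy·Wb = (m²·s⁻²) · cd · s⁻¹ · (kg⁻¹·m⁻²·s³·A) · (m²·s⁻²) · (kg·m²·s⁻²·A⁻¹) = m⁴·s⁻⁴·cd.
Left is m²·s⁻²·cd; right is m⁴·s⁻⁴·cd — different.

No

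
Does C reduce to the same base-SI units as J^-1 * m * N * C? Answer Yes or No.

Yes

Left side:
  C = s·A.
Right side:
  J = N·m (work = force × distance),
      = kg·m²·s⁻².
  So J⁻¹ = kg⁻¹·m⁻²·s².
  N = kg·m/s² = kg·m·s⁻² (force = mass × acceleration).
  C = A·s = s·A (charge = current × time).
  Combining: J⁻¹·m·N·C = (kg⁻¹·m⁻²·s²) · m · (kg·m·s⁻²) · (s·A) = s·A.
Both reduce to s·A.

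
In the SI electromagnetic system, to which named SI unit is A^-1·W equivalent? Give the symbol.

V

W = kg·m²·s⁻³.
Combining: A⁻¹·W = A⁻¹ · (kg·m²·s⁻³) = kg·m²·s⁻³·A⁻¹.
kg·m²·s⁻³·A⁻¹ is the base-SI form of the volt.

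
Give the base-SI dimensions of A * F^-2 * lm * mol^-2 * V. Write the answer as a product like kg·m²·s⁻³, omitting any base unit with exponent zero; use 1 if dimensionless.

F = kg⁻¹·m⁻²·s⁴·A².
So F⁻² = kg²·m⁴·s⁻⁸·A⁻⁴.
lm = cd.
V = kg·m²·s⁻³·A⁻¹.
Combining: A·F⁻²·lm·mol⁻²·V = A · (kg²·m⁴·s⁻⁸·A⁻⁴) · cd · mol⁻² · (kg·m²·s⁻³·A⁻¹) = kg³·m⁶·s⁻¹¹·A⁻⁴·mol⁻²·cd.

kg³·m⁶·s⁻¹¹·A⁻⁴·mol⁻²·cd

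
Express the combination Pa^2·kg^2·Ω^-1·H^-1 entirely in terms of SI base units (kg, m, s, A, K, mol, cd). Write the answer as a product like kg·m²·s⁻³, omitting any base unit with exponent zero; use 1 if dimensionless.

Pa = N/m² (pressure = force per area),
    = kg·m⁻¹·s⁻².
So Pa² = kg²·m⁻²·s⁻⁴.
Ω = V/A (resistance = voltage per current),
    = kg·m²·s⁻³·A⁻².
So Ω⁻¹ = kg⁻¹·m⁻²·s³·A².
H = Wb/A (inductance = flux per current),
    = kg·m²·s⁻²·A⁻².
So H⁻¹ = kg⁻¹·m⁻²·s²·A².
Combining: Pa²·kg²·Ω⁻¹·H⁻¹ = (kg²·m⁻²·s⁻⁴) · kg² · (kg⁻¹·m⁻²·s³·A²) · (kg⁻¹·m⁻²·s²·A²) = kg²·m⁻⁶·s·A⁴.

kg²·m⁻⁶·s·A⁴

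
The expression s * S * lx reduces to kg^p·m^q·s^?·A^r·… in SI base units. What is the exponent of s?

4

S = 1/Ω (conductance is reciprocal resistance),
    = kg⁻¹·m⁻²·s³·A².
lx = lm/m² (illuminance = luminous flux per area),
    = m⁻²·cd.
Combining: s·S·lx = s · (kg⁻¹·m⁻²·s³·A²) · (m⁻²·cd) = kg⁻¹·m⁻⁴·s⁴·A²·cd.
The exponent of s is 4.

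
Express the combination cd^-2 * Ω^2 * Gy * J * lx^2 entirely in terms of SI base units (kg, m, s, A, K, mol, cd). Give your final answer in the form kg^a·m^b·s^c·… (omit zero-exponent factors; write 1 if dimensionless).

Ω = V/A (resistance = voltage per current),
    = kg·m²·s⁻³·A⁻².
So Ω² = kg²·m⁴·s⁻⁶·A⁻⁴.
Gy = J/kg (absorbed dose = energy per mass),
    = m²·s⁻².
J = N·m (work = force × distance),
    = kg·m²·s⁻².
lx = lm/m² (illuminance = luminous flux per area),
    = m⁻²·cd.
So lx² = m⁻⁴·cd².
Combining: cd⁻²·Ω²·Gy·J·lx² = cd⁻² · (kg²·m⁴·s⁻⁶·A⁻⁴) · (m²·s⁻²) · (kg·m²·s⁻²) · (m⁻⁴·cd²) = kg³·m⁴·s⁻¹⁰·A⁻⁴.

kg³·m⁴·s⁻¹⁰·A⁻⁴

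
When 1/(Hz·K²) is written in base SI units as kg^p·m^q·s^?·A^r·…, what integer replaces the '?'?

1

Hz = 1/s = s⁻¹ (frequency is cycles per second).
So Hz⁻¹ = s.
Combining: Hz⁻¹·K⁻² = s · K⁻² = s·K⁻².
The exponent of s is 1.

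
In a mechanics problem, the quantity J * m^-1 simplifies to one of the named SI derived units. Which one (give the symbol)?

N

J = kg·m²·s⁻².
Combining: J·m⁻¹ = (kg·m²·s⁻²) · m⁻¹ = kg·m·s⁻².
kg·m·s⁻² is the base-SI form of the newton.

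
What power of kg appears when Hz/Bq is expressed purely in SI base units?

0

Bq = 1/s = s⁻¹ (activity is decays per second).
So Bq⁻¹ = s.
Hz = 1/s = s⁻¹ (frequency is cycles per second).
Combining: Bq⁻¹·Hz = s · s⁻¹ = 1.
The exponent of kg is 0.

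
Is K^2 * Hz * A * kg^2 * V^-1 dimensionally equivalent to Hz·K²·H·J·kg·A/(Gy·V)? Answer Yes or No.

Left side:
  Hz = 1/s = s⁻¹ (frequency is cycles per second).
  V = W/A (potential = power per current),
      = kg·m²·s⁻³·A⁻¹.
  So V⁻¹ = kg⁻¹·m⁻²·s³·A.
  Combining: K²·Hz·A·kg²·V⁻¹ = K² · s⁻¹ · A · kg² · (kg⁻¹·m⁻²·s³·A) = kg·m⁻²·s²·A²·K².
Right side:
  Hz = 1/s = s⁻¹ (frequency is cycles per second).
  H = Wb/A (inductance = flux per current),
      = kg·m²·s⁻²·A⁻².
  Gy = J/kg (absorbed dose = energy per mass),
      = m²·s⁻².
  So Gy⁻¹ = m⁻²·s².
  J = N·m (work = force × distance),
      = kg·m²·s⁻².
  V = W/A (potential = power per current),
      = kg·m²·s⁻³·A⁻¹.
  So V⁻¹ = kg⁻¹·m⁻²·s³·A.
  Combining: Hz·K²·H·Gy⁻¹·J·kg·V⁻¹·A = s⁻¹ · K² · (kg·m²·s⁻²·A⁻²) · (m⁻²·s²) · (kg·m²·s⁻²) · kg · (kg⁻¹·m⁻²·s³·A) · A = kg²·K².
Left is kg·m⁻²·s²·A²·K²; right is kg²·K² — different.

No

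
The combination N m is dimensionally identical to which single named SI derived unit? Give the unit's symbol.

J

N = kg·m/s² = kg·m·s⁻² (force = mass × acceleration).
Combining: N·m = (kg·m·s⁻²) · m = kg·m²·s⁻².
kg·m²·s⁻² is the base-SI form of the joule.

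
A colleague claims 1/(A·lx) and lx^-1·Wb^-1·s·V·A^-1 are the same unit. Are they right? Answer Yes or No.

Left side:
  lx = lm/m² (illuminance = luminous flux per area),
      = m⁻²·cd.
  So lx⁻¹ = m²·cd⁻¹.
  Combining: A⁻¹·lx⁻¹ = A⁻¹ · (m²·cd⁻¹) = m²·A⁻¹·cd⁻¹.
Right side:
  lx = m⁻²·cd.
  So lx⁻¹ = m²·cd⁻¹.
  Wb = kg·m²·s⁻²·A⁻¹.
  So Wb⁻¹ = kg⁻¹·m⁻²·s²·A.
  V = kg·m²·s⁻³·A⁻¹.
  Combining: lx⁻¹·Wb⁻¹·s·V·A⁻¹ = (m²·cd⁻¹) · (kg⁻¹·m⁻²·s²·A) · s · (kg·m²·s⁻³·A⁻¹) · A⁻¹ = m²·A⁻¹·cd⁻¹.
Both reduce to m²·A⁻¹·cd⁻¹.

Yes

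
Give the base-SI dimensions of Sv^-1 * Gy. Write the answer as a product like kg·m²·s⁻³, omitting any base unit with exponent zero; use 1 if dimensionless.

Sv = J/kg (equivalent dose = energy per mass),
    = m²·s⁻².
So Sv⁻¹ = m⁻²·s².
Gy = J/kg (absorbed dose = energy per mass),
    = m²·s⁻².
Combining: Sv⁻¹·Gy = (m⁻²·s²) · (m²·s⁻²) = 1.

1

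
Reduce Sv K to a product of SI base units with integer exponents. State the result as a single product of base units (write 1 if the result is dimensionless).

m²·s⁻²·K

Sv = J/kg (equivalent dose = energy per mass),
    = m²·s⁻².
Combining: Sv·K = (m²·s⁻²) · K = m²·s⁻²·K.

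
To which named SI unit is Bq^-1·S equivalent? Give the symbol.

F

Bq = 1/s = s⁻¹ (activity is decays per second).
So Bq⁻¹ = s.
S = 1/Ω (conductance is reciprocal resistance),
    = kg⁻¹·m⁻²·s³·A².
Combining: Bq⁻¹·S = s · (kg⁻¹·m⁻²·s³·A²) = kg⁻¹·m⁻²·s⁴·A².
kg⁻¹·m⁻²·s⁴·A² is the base-SI form of the farad.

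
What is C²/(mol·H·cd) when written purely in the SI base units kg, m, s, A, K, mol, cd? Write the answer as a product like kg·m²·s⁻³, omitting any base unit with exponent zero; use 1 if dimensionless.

kg⁻¹·m⁻²·s⁴·A⁴·mol⁻¹·cd⁻¹

C = A·s = s·A (charge = current × time).
So C² = s²·A².
H = Wb/A (inductance = flux per current),
    = kg·m²·s⁻²·A⁻².
So H⁻¹ = kg⁻¹·m⁻²·s²·A².
Combining: mol⁻¹·C²·H⁻¹·cd⁻¹ = mol⁻¹ · (s²·A²) · (kg⁻¹·m⁻²·s²·A²) · cd⁻¹ = kg⁻¹·m⁻²·s⁴·A⁴·mol⁻¹·cd⁻¹.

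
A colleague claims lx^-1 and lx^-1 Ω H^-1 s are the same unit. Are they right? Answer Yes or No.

Left side:
  lx = lm/m² (illuminance = luminous flux per area),
      = m⁻²·cd.
  So lx⁻¹ = m²·cd⁻¹.
Right side:
  lx = lm/m² (illuminance = luminous flux per area),
      = m⁻²·cd.
  So lx⁻¹ = m²·cd⁻¹.
  Ω = V/A (resistance = voltage per current),
      = kg·m²·s⁻³·A⁻².
  H = Wb/A (inductance = flux per current),
      = kg·m²·s⁻²·A⁻².
  So H⁻¹ = kg⁻¹·m⁻²·s²·A².
  Combining: lx⁻¹·Ω·H⁻¹·s = (m²·cd⁻¹) · (kg·m²·s⁻³·A⁻²) · (kg⁻¹·m⁻²·s²·A²) · s = m²·cd⁻¹.
Both reduce to m²·cd⁻¹.

Yes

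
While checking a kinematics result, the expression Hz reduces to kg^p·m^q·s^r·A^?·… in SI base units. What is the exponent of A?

Hz = s⁻¹.
The exponent of A is 0.

0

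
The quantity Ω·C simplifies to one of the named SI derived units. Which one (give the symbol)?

Wb

Ω = V/A (resistance = voltage per current),
    = kg·m²·s⁻³·A⁻².
C = A·s = s·A (charge = current × time).
Combining: Ω·C = (kg·m²·s⁻³·A⁻²) · (s·A) = kg·m²·s⁻²·A⁻¹.
kg·m²·s⁻²·A⁻¹ is the base-SI form of the weber.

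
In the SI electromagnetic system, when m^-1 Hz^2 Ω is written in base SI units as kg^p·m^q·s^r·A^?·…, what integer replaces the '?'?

Hz = 1/s = s⁻¹ (frequency is cycles per second).
So Hz² = s⁻².
Ω = V/A (resistance = voltage per current),
    = kg·m²·s⁻³·A⁻².
Combining: m⁻¹·Hz²·Ω = m⁻¹ · s⁻² · (kg·m²·s⁻³·A⁻²) = kg·m·s⁻⁵·A⁻².
The exponent of A is -2.

-2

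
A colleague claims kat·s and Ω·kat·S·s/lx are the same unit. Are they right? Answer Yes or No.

No

Left side:
  kat = mol/s = s⁻¹·mol (catalytic activity).
  Combining: kat·s = (s⁻¹·mol) · s = mol.
Right side:
  Ω = V/A (resistance = voltage per current),
      = kg·m²·s⁻³·A⁻².
  kat = mol/s = s⁻¹·mol (catalytic activity).
  lx = lm/m² (illuminance = luminous flux per area),
      = m⁻²·cd.
  So lx⁻¹ = m²·cd⁻¹.
  S = 1/Ω (conductance is reciprocal resistance),
      = kg⁻¹·m⁻²·s³·A².
  Combining: Ω·kat·lx⁻¹·S·s = (kg·m²·s⁻³·A⁻²) · (s⁻¹·mol) · (m²·cd⁻¹) · (kg⁻¹·m⁻²·s³·A²) · s = m²·mol·cd⁻¹.
Left is mol; right is m²·mol·cd⁻¹ — different.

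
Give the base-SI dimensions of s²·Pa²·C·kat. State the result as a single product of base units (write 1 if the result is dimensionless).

kg²·m⁻²·s⁻²·A·mol

Pa = N/m² (pressure = force per area),
    = kg·m⁻¹·s⁻².
So Pa² = kg²·m⁻²·s⁻⁴.
C = A·s = s·A (charge = current × time).
kat = mol/s = s⁻¹·mol (catalytic activity).
Combining: s²·Pa²·C·kat = s² · (kg²·m⁻²·s⁻⁴) · (s·A) · (s⁻¹·mol) = kg²·m⁻²·s⁻²·A·mol.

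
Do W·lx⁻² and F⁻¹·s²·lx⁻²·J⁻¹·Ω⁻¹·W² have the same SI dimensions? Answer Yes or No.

Yes

Left side:
  W = J/s (power = energy per time),
      = kg·m²·s⁻³.
  lx = lm/m² (illuminance = luminous flux per area),
      = m⁻²·cd.
  So lx⁻² = m⁴·cd⁻².
  Combining: W·lx⁻² = (kg·m²·s⁻³) · (m⁴·cd⁻²) = kg·m⁶·s⁻³·cd⁻².
Right side:
  F = C/V (capacitance = charge per voltage),
      = A·s/(kg·m²·s⁻³·A⁻¹) (substituting C and V),
      = kg⁻¹·m⁻²·s⁴·A².
  So F⁻¹ = kg·m²·s⁻⁴·A⁻².
  lx = lm/m² (illuminance = luminous flux per area),
      = m⁻²·cd.
  So lx⁻² = m⁴·cd⁻².
  J = N·m (work = force × distance),
      = kg·m²·s⁻².
  So J⁻¹ = kg⁻¹·m⁻²·s².
  Ω = V/A (resistance = voltage per current),
      = kg·m²·s⁻³·A⁻².
  So Ω⁻¹ = kg⁻¹·m⁻²·s³·A².
  W = J/s (power = energy per time),
      = kg·m²·s⁻³.
  So W² = kg²·m⁴·s⁻⁶.
  Combining: F⁻¹·s²·lx⁻²·J⁻¹·Ω⁻¹·W² = (kg·m²·s⁻⁴·A⁻²) · s² · (m⁴·cd⁻²) · (kg⁻¹·m⁻²·s²) · (kg⁻¹·m⁻²·s³·A²) · (kg²·m⁴·s⁻⁶) = kg·m⁶·s⁻³·cd⁻².
Both reduce to kg·m⁶·s⁻³·cd⁻².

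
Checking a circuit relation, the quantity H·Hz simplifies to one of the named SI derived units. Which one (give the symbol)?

H = Wb/A (inductance = flux per current),
    = kg·m²·s⁻²·A⁻².
Hz = 1/s = s⁻¹ (frequency is cycles per second).
Combining: H·Hz = (kg·m²·s⁻²·A⁻²) · s⁻¹ = kg·m²·s⁻³·A⁻².
kg·m²·s⁻³·A⁻² is the base-SI form of the ohm.

Ω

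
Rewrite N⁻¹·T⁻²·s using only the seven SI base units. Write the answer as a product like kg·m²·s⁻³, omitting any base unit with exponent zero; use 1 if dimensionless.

kg⁻³·m⁻¹·s⁷·A²

N = kg·m·s⁻².
So N⁻¹ = kg⁻¹·m⁻¹·s².
T = kg·s⁻²·A⁻¹.
So T⁻² = kg⁻²·s⁴·A².
Combining: N⁻¹·T⁻²·s = (kg⁻¹·m⁻¹·s²) · (kg⁻²·s⁴·A²) · s = kg⁻³·m⁻¹·s⁷·A².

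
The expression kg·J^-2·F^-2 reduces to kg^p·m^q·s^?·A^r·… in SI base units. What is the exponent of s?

-4

J = N·m (work = force × distance),
    = kg·m²·s⁻².
So J⁻² = kg⁻²·m⁻⁴·s⁴.
F = C/V (capacitance = charge per voltage),
    = A·s/(kg·m²·s⁻³·A⁻¹) (substituting C and V),
    = kg⁻¹·m⁻²·s⁴·A².
So F⁻² = kg²·m⁴·s⁻⁸·A⁻⁴.
Combining: kg·J⁻²·F⁻² = kg · (kg⁻²·m⁻⁴·s⁴) · (kg²·m⁴·s⁻⁸·A⁻⁴) = kg·s⁻⁴·A⁻⁴.
The exponent of s is -4.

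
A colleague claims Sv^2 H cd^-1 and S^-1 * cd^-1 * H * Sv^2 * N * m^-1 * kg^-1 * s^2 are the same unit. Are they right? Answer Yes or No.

Left side:
  Sv = J/kg (equivalent dose = energy per mass),
      = m²·s⁻².
  So Sv² = m⁴·s⁻⁴.
  H = Wb/A (inductance = flux per current),
      = kg·m²·s⁻²·A⁻².
  Combining: Sv²·H·cd⁻¹ = (m⁴·s⁻⁴) · (kg·m²·s⁻²·A⁻²) · cd⁻¹ = kg·m⁶·s⁻⁶·A⁻²·cd⁻¹.
Right side:
  S = kg⁻¹·m⁻²·s³·A².
  So S⁻¹ = kg·m²·s⁻³·A⁻².
  H = kg·m²·s⁻²·A⁻².
  Sv = m²·s⁻².
  So Sv² = m⁴·s⁻⁴.
  N = kg·m·s⁻².
  Combining: S⁻¹·cd⁻¹·H·Sv²·N·m⁻¹·kg⁻¹·s² = (kg·m²·s⁻³·A⁻²) · cd⁻¹ · (kg·m²·s⁻²·A⁻²) · (m⁴·s⁻⁴) · (kg·m·s⁻²) · m⁻¹ · kg⁻¹ · s² = kg²·m⁸·s⁻⁹·A⁻⁴·cd⁻¹.
Left is kg·m⁶·s⁻⁶·A⁻²·cd⁻¹; right is kg²·m⁸·s⁻⁹·A⁻⁴·cd⁻¹ — different.

No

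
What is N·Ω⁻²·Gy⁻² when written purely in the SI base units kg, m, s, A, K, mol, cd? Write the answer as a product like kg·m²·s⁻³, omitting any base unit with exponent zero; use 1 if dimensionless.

N = kg·m·s⁻².
Ω = kg·m²·s⁻³·A⁻².
So Ω⁻² = kg⁻²·m⁻⁴·s⁶·A⁴.
Gy = m²·s⁻².
So Gy⁻² = m⁻⁴·s⁴.
Combining: N·Ω⁻²·Gy⁻² = (kg·m·s⁻²) · (kg⁻²·m⁻⁴·s⁶·A⁴) · (m⁻⁴·s⁴) = kg⁻¹·m⁻⁷·s⁸·A⁴.

kg⁻¹·m⁻⁷·s⁸·A⁴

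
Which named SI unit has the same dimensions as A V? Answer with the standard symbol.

W

V = W/A (potential = power per current),
    = kg·m²·s⁻³·A⁻¹.
Combining: A·V = A · (kg·m²·s⁻³·A⁻¹) = kg·m²·s⁻³.
kg·m²·s⁻³ is the base-SI form of the watt.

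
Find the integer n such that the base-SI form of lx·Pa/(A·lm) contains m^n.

lx = lm/m² (illuminance = luminous flux per area),
    = m⁻²·cd.
Pa = N/m² (pressure = force per area),
    = kg·m⁻¹·s⁻².
lm = cd·sr = cd (luminous flux; sr is dimensionless).
So lm⁻¹ = cd⁻¹.
Combining: lx·Pa·A⁻¹·lm⁻¹ = (m⁻²·cd) · (kg·m⁻¹·s⁻²) · A⁻¹ · cd⁻¹ = kg·m⁻³·s⁻²·A⁻¹.
The exponent of m is -3.

-3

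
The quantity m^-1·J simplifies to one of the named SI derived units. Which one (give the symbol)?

N

J = N·m (work = force × distance),
    = kg·m²·s⁻².
Combining: m⁻¹·J = m⁻¹ · (kg·m²·s⁻²) = kg·m·s⁻².
kg·m·s⁻² is the base-SI form of the newton.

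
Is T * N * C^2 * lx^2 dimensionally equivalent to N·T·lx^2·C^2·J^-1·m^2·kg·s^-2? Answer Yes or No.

Left side:
  T = Wb/m² (flux density = flux per area),
      = kg·s⁻²·A⁻¹.
  N = kg·m/s² = kg·m·s⁻² (force = mass × acceleration).
  C = A·s = s·A (charge = current × time).
  So C² = s²·A².
  lx = lm/m² (illuminance = luminous flux per area),
      = m⁻²·cd.
  So lx² = m⁻⁴·cd².
  Combining: T·N·C²·lx² = (kg·s⁻²·A⁻¹) · (kg·m·s⁻²) · (s²·A²) · (m⁻⁴·cd²) = kg²·m⁻³·s⁻²·A·cd².
Right side:
  N = kg·m/s² = kg·m·s⁻² (force = mass × acceleration).
  T = Wb/m² (flux density = flux per area),
      = kg·s⁻²·A⁻¹.
  lx = lm/m² (illuminance = luminous flux per area),
      = m⁻²·cd.
  So lx² = m⁻⁴·cd².
  C = A·s = s·A (charge = current × time).
  So C² = s²·A².
  J = N·m (work = force × distance),
      = kg·m²·s⁻².
  So J⁻¹ = kg⁻¹·m⁻²·s².
  Combining: N·T·lx²·C²·J⁻¹·m²·kg·s⁻² = (kg·m·s⁻²) · (kg·s⁻²·A⁻¹) · (m⁻⁴·cd²) · (s²·A²) · (kg⁻¹·m⁻²·s²) · m² · kg · s⁻² = kg²·m⁻³·s⁻²·A·cd².
Both reduce to kg²·m⁻³·s⁻²·A·cd².

Yes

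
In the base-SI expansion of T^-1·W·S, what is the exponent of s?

T = Wb/m² (flux density = flux per area),
    = kg·s⁻²·A⁻¹.
So T⁻¹ = kg⁻¹·s²·A.
W = J/s (power = energy per time),
    = kg·m²·s⁻³.
S = 1/Ω (conductance is reciprocal resistance),
    = kg⁻¹·m⁻²·s³·A².
Combining: T⁻¹·W·S = (kg⁻¹·s²·A) · (kg·m²·s⁻³) · (kg⁻¹·m⁻²·s³·A²) = kg⁻¹·s²·A³.
The exponent of s is 2.

2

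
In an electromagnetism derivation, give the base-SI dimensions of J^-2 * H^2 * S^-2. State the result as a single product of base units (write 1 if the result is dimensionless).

J = N·m (work = force × distance),
    = kg·m²·s⁻².
So J⁻² = kg⁻²·m⁻⁴·s⁴.
H = Wb/A (inductance = flux per current),
    = kg·m²·s⁻²·A⁻².
So H² = kg²·m⁴·s⁻⁴·A⁻⁴.
S = 1/Ω (conductance is reciprocal resistance),
    = kg⁻¹·m⁻²·s³·A².
So S⁻² = kg²·m⁴·s⁻⁶·A⁻⁴.
Combining: J⁻²·H²·S⁻² = (kg⁻²·m⁻⁴·s⁴) · (kg²·m⁴·s⁻⁴·A⁻⁴) · (kg²·m⁴·s⁻⁶·A⁻⁴) = kg²·m⁴·s⁻⁶·A⁻⁸.

kg²·m⁴·s⁻⁶·A⁻⁸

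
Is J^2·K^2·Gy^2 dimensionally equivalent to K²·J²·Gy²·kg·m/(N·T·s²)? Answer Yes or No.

Left side:
  J = N·m (work = force × distance),
      = kg·m²·s⁻².
  So J² = kg²·m⁴·s⁻⁴.
  Gy = J/kg (absorbed dose = energy per mass),
      = m²·s⁻².
  So Gy² = m⁴·s⁻⁴.
  Combining: J²·K²·Gy² = (kg²·m⁴·s⁻⁴) · K² · (m⁴·s⁻⁴) = kg²·m⁸·s⁻⁸·K².
Right side:
  N = kg·m·s⁻².
  So N⁻¹ = kg⁻¹·m⁻¹·s².
  J = kg·m²·s⁻².
  So J² = kg²·m⁴·s⁻⁴.
  Gy = m²·s⁻².
  So Gy² = m⁴·s⁻⁴.
  T = kg·s⁻²·A⁻¹.
  So T⁻¹ = kg⁻¹·s²·A.
  Combining: N⁻¹·K²·J²·Gy²·kg·T⁻¹·s⁻²·m = (kg⁻¹·m⁻¹·s²) · K² · (kg²·m⁴·s⁻⁴) · (m⁴·s⁻⁴) · kg · (kg⁻¹·s²·A) · s⁻² · m = kg·m⁸·s⁻⁶·A·K².
Left is kg²·m⁸·s⁻⁸·K²; right is kg·m⁸·s⁻⁶·A·K² — different.

No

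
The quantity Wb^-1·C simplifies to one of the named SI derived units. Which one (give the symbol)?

S

Wb = kg·m²·s⁻²·A⁻¹.
So Wb⁻¹ = kg⁻¹·m⁻²·s²·A.
C = s·A.
Combining: Wb⁻¹·C = (kg⁻¹·m⁻²·s²·A) · (s·A) = kg⁻¹·m⁻²·s³·A².
kg⁻¹·m⁻²·s³·A² is the base-SI form of the siemens.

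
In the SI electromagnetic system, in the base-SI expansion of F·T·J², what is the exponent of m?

F = C/V (capacitance = charge per voltage),
    = A·s/(kg·m²·s⁻³·A⁻¹) (substituting C and V),
    = kg⁻¹·m⁻²·s⁴·A².
T = Wb/m² (flux density = flux per area),
    = kg·s⁻²·A⁻¹.
J = N·m (work = force × distance),
    = kg·m²·s⁻².
So J² = kg²·m⁴·s⁻⁴.
Combining: F·T·J² = (kg⁻¹·m⁻²·s⁴·A²) · (kg·s⁻²·A⁻¹) · (kg²·m⁴·s⁻⁴) = kg²·m²·s⁻²·A.
The exponent of m is 2.

2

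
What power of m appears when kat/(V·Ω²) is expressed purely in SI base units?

V = kg·m²·s⁻³·A⁻¹.
So V⁻¹ = kg⁻¹·m⁻²·s³·A.
Ω = kg·m²·s⁻³·A⁻².
So Ω⁻² = kg⁻²·m⁻⁴·s⁶·A⁴.
kat = s⁻¹·mol.
Combining: V⁻¹·Ω⁻²·kat = (kg⁻¹·m⁻²·s³·A) · (kg⁻²·m⁻⁴·s⁶·A⁴) · (s⁻¹·mol) = kg⁻³·m⁻⁶·s⁸·A⁵·mol.
The exponent of m is -6.

-6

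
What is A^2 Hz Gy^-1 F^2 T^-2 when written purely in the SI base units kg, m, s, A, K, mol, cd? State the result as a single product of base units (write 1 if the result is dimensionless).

Hz = 1/s = s⁻¹ (frequency is cycles per second).
Gy = J/kg (absorbed dose = energy per mass),
    = m²·s⁻².
So Gy⁻¹ = m⁻²·s².
F = C/V (capacitance = charge per voltage),
    = A·s/(kg·m²·s⁻³·A⁻¹) (substituting C and V),
    = kg⁻¹·m⁻²·s⁴·A².
So F² = kg⁻²·m⁻⁴·s⁸·A⁴.
T = Wb/m² (flux density = flux per area),
    = kg·s⁻²·A⁻¹.
So T⁻² = kg⁻²·s⁴·A².
Combining: A²·Hz·Gy⁻¹·F²·T⁻² = A² · s⁻¹ · (m⁻²·s²) · (kg⁻²·m⁻⁴·s⁸·A⁴) · (kg⁻²·s⁴·A²) = kg⁻⁴·m⁻⁶·s¹³·A⁸.

kg⁻⁴·m⁻⁶·s¹³·A⁸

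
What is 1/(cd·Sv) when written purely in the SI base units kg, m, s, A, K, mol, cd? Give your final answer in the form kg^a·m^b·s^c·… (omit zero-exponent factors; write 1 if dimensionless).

m⁻²·s²·cd⁻¹

Sv = J/kg (equivalent dose = energy per mass),
    = m²·s⁻².
So Sv⁻¹ = m⁻²·s².
Combining: cd⁻¹·Sv⁻¹ = cd⁻¹ · (m⁻²·s²) = m⁻²·s²·cd⁻¹.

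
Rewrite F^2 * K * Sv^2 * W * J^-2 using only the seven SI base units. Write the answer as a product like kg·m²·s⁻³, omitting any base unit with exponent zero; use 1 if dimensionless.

F = C/V (capacitance = charge per voltage),
    = A·s/(kg·m²·s⁻³·A⁻¹) (substituting C and V),
    = kg⁻¹·m⁻²·s⁴·A².
So F² = kg⁻²·m⁻⁴·s⁸·A⁴.
Sv = J/kg (equivalent dose = energy per mass),
    = m²·s⁻².
So Sv² = m⁴·s⁻⁴.
W = J/s (power = energy per time),
    = kg·m²·s⁻³.
J = N·m (work = force × distance),
    = kg·m²·s⁻².
So J⁻² = kg⁻²·m⁻⁴·s⁴.
Combining: F²·K·Sv²·W·J⁻² = (kg⁻²·m⁻⁴·s⁸·A⁴) · K · (m⁴·s⁻⁴) · (kg·m²·s⁻³) · (kg⁻²·m⁻⁴·s⁴) = kg⁻³·m⁻²·s⁵·A⁴·K.

kg⁻³·m⁻²·s⁵·A⁴·K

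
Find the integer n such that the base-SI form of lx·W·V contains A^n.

-1

lx = m⁻²·cd.
W = kg·m²·s⁻³.
V = kg·m²·s⁻³·A⁻¹.
Combining: lx·W·V = (m⁻²·cd) · (kg·m²·s⁻³) · (kg·m²·s⁻³·A⁻¹) = kg²·m²·s⁻⁶·A⁻¹·cd.
The exponent of A is -1.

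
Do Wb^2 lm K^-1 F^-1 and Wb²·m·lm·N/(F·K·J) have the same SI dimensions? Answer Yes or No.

Left side:
  Wb = kg·m²·s⁻²·A⁻¹.
  So Wb² = kg²·m⁴·s⁻⁴·A⁻².
  lm = cd.
  F = kg⁻¹·m⁻²·s⁴·A².
  So F⁻¹ = kg·m²·s⁻⁴·A⁻².
  Combining: Wb²·lm·K⁻¹·F⁻¹ = (kg²·m⁴·s⁻⁴·A⁻²) · cd · K⁻¹ · (kg·m²·s⁻⁴·A⁻²) = kg³·m⁶·s⁻⁸·A⁻⁴·K⁻¹·cd.
Right side:
  F = kg⁻¹·m⁻²·s⁴·A².
  So F⁻¹ = kg·m²·s⁻⁴·A⁻².
  Wb = kg·m²·s⁻²·A⁻¹.
  So Wb² = kg²·m⁴·s⁻⁴·A⁻².
  J = kg·m²·s⁻².
  So J⁻¹ = kg⁻¹·m⁻²·s².
  lm = cd.
  N = kg·m·s⁻².
  Combining: F⁻¹·Wb²·K⁻¹·m·J⁻¹·lm·N = (kg·m²·s⁻⁴·A⁻²) · (kg²·m⁴·s⁻⁴·A⁻²) · K⁻¹ · m · (kg⁻¹·m⁻²·s²) · cd · (kg·m·s⁻²) = kg³·m⁶·s⁻⁸·A⁻⁴·K⁻¹·cd.
Both reduce to kg³·m⁶·s⁻⁸·A⁻⁴·K⁻¹·cd.

Yes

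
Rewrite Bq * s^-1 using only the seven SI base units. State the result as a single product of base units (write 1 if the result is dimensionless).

s⁻²

Bq = 1/s = s⁻¹ (activity is decays per second).
Combining: Bq·s⁻¹ = s⁻¹ · s⁻¹ = s⁻².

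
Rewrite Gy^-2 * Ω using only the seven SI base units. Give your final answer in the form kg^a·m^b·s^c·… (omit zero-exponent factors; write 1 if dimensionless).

kg·m⁻²·s·A⁻²

Gy = J/kg (absorbed dose = energy per mass),
    = m²·s⁻².
So Gy⁻² = m⁻⁴·s⁴.
Ω = V/A (resistance = voltage per current),
    = kg·m²·s⁻³·A⁻².
Combining: Gy⁻²·Ω = (m⁻⁴·s⁴) · (kg·m²·s⁻³·A⁻²) = kg·m⁻²·s·A⁻².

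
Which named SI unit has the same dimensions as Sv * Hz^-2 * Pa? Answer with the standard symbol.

N

Sv = m²·s⁻².
Hz = s⁻¹.
So Hz⁻² = s².
Pa = kg·m⁻¹·s⁻².
Combining: Sv·Hz⁻²·Pa = (m²·s⁻²) · s² · (kg·m⁻¹·s⁻²) = kg·m·s⁻².
kg·m·s⁻² is the base-SI form of the newton.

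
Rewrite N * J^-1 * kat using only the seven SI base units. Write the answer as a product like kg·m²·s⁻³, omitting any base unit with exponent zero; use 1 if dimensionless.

m⁻¹·s⁻¹·mol

N = kg·m/s² = kg·m·s⁻² (force = mass × acceleration).
J = N·m (work = force × distance),
    = kg·m²·s⁻².
So J⁻¹ = kg⁻¹·m⁻²·s².
kat = mol/s = s⁻¹·mol (catalytic activity).
Combining: N·J⁻¹·kat = (kg·m·s⁻²) · (kg⁻¹·m⁻²·s²) · (s⁻¹·mol) = m⁻¹·s⁻¹·mol.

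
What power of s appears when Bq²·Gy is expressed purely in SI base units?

Bq = s⁻¹.
So Bq² = s⁻².
Gy = m²·s⁻².
Combining: Bq²·Gy = s⁻² · (m²·s⁻²) = m²·s⁻⁴.
The exponent of s is -4.

-4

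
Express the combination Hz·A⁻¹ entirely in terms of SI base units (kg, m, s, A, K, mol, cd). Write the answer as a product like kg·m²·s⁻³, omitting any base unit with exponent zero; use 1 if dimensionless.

Hz = s⁻¹.
Combining: Hz·A⁻¹ = s⁻¹ · A⁻¹ = s⁻¹·A⁻¹.

s⁻¹·A⁻¹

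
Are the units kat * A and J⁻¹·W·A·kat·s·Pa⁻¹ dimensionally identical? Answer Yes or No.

No

Left side:
  kat = mol/s = s⁻¹·mol (catalytic activity).
  Combining: kat·A = (s⁻¹·mol) · A = s⁻¹·A·mol.
Right side:
  J = kg·m²·s⁻².
  So J⁻¹ = kg⁻¹·m⁻²·s².
  W = kg·m²·s⁻³.
  kat = s⁻¹·mol.
  Pa = kg·m⁻¹·s⁻².
  So Pa⁻¹ = kg⁻¹·m·s².
  Combining: J⁻¹·W·A·kat·s·Pa⁻¹ = (kg⁻¹·m⁻²·s²) · (kg·m²·s⁻³) · A · (s⁻¹·mol) · s · (kg⁻¹·m·s²) = kg⁻¹·m·s·A·mol.
Left is s⁻¹·A·mol; right is kg⁻¹·m·s·A·mol — different.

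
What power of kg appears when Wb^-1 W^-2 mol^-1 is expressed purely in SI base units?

Wb = V·s (flux: a volt is a weber per second),
    = kg·m²·s⁻²·A⁻¹.
So Wb⁻¹ = kg⁻¹·m⁻²·s²·A.
W = J/s (power = energy per time),
    = kg·m²·s⁻³.
So W⁻² = kg⁻²·m⁻⁴·s⁶.
Combining: Wb⁻¹·W⁻²·mol⁻¹ = (kg⁻¹·m⁻²·s²·A) · (kg⁻²·m⁻⁴·s⁶) · mol⁻¹ = kg⁻³·m⁻⁶·s⁸·A·mol⁻¹.
The exponent of kg is -3.

-3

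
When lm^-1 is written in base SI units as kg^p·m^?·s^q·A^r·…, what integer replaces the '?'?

0

lm = cd·sr = cd (luminous flux; sr is dimensionless).
So lm⁻¹ = cd⁻¹.
The exponent of m is 0.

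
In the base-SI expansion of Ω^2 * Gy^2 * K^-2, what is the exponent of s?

Ω = V/A (resistance = voltage per current),
    = kg·m²·s⁻³·A⁻².
So Ω² = kg²·m⁴·s⁻⁶·A⁻⁴.
Gy = J/kg (absorbed dose = energy per mass),
    = m²·s⁻².
So Gy² = m⁴·s⁻⁴.
Combining: Ω²·Gy²·K⁻² = (kg²·m⁴·s⁻⁶·A⁻⁴) · (m⁴·s⁻⁴) · K⁻² = kg²·m⁸·s⁻¹⁰·A⁻⁴·K⁻².
The exponent of s is -10.

-10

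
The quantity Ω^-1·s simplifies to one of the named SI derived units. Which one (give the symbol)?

Ω = V/A (resistance = voltage per current),
    = kg·m²·s⁻³·A⁻².
So Ω⁻¹ = kg⁻¹·m⁻²·s³·A².
Combining: Ω⁻¹·s = (kg⁻¹·m⁻²·s³·A²) · s = kg⁻¹·m⁻²·s⁴·A².
kg⁻¹·m⁻²·s⁴·A² is the base-SI form of the farad.

F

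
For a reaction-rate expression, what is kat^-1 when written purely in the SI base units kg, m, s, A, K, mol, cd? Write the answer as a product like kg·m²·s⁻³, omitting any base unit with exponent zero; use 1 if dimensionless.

s·mol⁻¹

kat = s⁻¹·mol.
So kat⁻¹ = s·mol⁻¹.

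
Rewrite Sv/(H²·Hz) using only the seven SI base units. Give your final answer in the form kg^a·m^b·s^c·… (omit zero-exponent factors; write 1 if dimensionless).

kg⁻²·m⁻²·s³·A⁴

H = Wb/A (inductance = flux per current),
    = kg·m²·s⁻²·A⁻².
So H⁻² = kg⁻²·m⁻⁴·s⁴·A⁴.
Hz = 1/s = s⁻¹ (frequency is cycles per second).
So Hz⁻¹ = s.
Sv = J/kg (equivalent dose = energy per mass),
    = m²·s⁻².
Combining: H⁻²·Hz⁻¹·Sv = (kg⁻²·m⁻⁴·s⁴·A⁴) · s · (m²·s⁻²) = kg⁻²·m⁻²·s³·A⁴.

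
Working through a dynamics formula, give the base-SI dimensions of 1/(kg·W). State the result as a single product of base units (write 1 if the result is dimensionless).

kg⁻²·m⁻²·s³

W = J/s (power = energy per time),
    = kg·m²·s⁻³.
So W⁻¹ = kg⁻¹·m⁻²·s³.
Combining: kg⁻¹·W⁻¹ = kg⁻¹ · (kg⁻¹·m⁻²·s³) = kg⁻²·m⁻²·s³.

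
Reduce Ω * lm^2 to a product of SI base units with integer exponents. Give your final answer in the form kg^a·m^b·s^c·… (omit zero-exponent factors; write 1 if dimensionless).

Ω = V/A (resistance = voltage per current),
    = kg·m²·s⁻³·A⁻².
lm = cd·sr = cd (luminous flux; sr is dimensionless).
So lm² = cd².
Combining: Ω·lm² = (kg·m²·s⁻³·A⁻²) · cd² = kg·m²·s⁻³·A⁻²·cd².

kg·m²·s⁻³·A⁻²·cd²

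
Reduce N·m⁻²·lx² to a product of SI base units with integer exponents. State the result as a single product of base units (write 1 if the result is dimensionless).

kg·m⁻⁵·s⁻²·cd²

N = kg·m·s⁻².
lx = m⁻²·cd.
So lx² = m⁻⁴·cd².
Combining: N·m⁻²·lx² = (kg·m·s⁻²) · m⁻² · (m⁻⁴·cd²) = kg·m⁻⁵·s⁻²·cd².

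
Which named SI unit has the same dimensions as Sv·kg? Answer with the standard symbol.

J

Sv = m²·s⁻².
Combining: Sv·kg = (m²·s⁻²) · kg = kg·m²·s⁻².
kg·m²·s⁻² is the base-SI form of the joule.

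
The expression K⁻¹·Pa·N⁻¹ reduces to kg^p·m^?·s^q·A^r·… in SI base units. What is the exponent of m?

Pa = N/m² (pressure = force per area),
    = kg·m⁻¹·s⁻².
N = kg·m/s² = kg·m·s⁻² (force = mass × acceleration).
So N⁻¹ = kg⁻¹·m⁻¹·s².
Combining: K⁻¹·Pa·N⁻¹ = K⁻¹ · (kg·m⁻¹·s⁻²) · (kg⁻¹·m⁻¹·s²) = m⁻²·K⁻¹.
The exponent of m is -2.

-2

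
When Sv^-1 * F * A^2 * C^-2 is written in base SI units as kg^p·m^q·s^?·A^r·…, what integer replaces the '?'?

Sv = m²·s⁻².
So Sv⁻¹ = m⁻²·s².
F = kg⁻¹·m⁻²·s⁴·A².
C = s·A.
So C⁻² = s⁻²·A⁻².
Combining: Sv⁻¹·F·A²·C⁻² = (m⁻²·s²) · (kg⁻¹·m⁻²·s⁴·A²) · A² · (s⁻²·A⁻²) = kg⁻¹·m⁻⁴·s⁴·A².
The exponent of s is 4.

4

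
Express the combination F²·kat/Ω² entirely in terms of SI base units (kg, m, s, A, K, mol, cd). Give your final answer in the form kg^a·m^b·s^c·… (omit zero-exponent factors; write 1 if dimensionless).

F = C/V (capacitance = charge per voltage),
    = A·s/(kg·m²·s⁻³·A⁻¹) (substituting C and V),
    = kg⁻¹·m⁻²·s⁴·A².
So F² = kg⁻²·m⁻⁴·s⁸·A⁴.
kat = mol/s = s⁻¹·mol (catalytic activity).
Ω = V/A (resistance = voltage per current),
    = kg·m²·s⁻³·A⁻².
So Ω⁻² = kg⁻²·m⁻⁴·s⁶·A⁴.
Combining: F²·kat·Ω⁻² = (kg⁻²·m⁻⁴·s⁸·A⁴) · (s⁻¹·mol) · (kg⁻²·m⁻⁴·s⁶·A⁴) = kg⁻⁴·m⁻⁸·s¹³·A⁸·mol.

kg⁻⁴·m⁻⁸·s¹³·A⁸·mol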